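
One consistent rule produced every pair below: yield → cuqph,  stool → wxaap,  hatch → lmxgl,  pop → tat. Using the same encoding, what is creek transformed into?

gvqqo

The rule splits by letter class: vowels +12, consonants +4.
On creek: c(cons)+4=g, r(cons)+4=v, e(vowel)+12=q, e(vowel)+12=q, k(cons)+4=o.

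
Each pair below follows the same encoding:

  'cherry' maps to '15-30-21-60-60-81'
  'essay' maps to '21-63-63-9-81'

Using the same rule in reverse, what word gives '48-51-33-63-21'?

noise

c(#3)→15 and h(#8)→30: differences scale by 3, so n = 3·pos + 6. With a=1..z=26, the number is 3·pos + 6.
Undoing it on 48-51-33-63-21: 48→(48−6)÷3=14=n, 51→(51−6)÷3=15=o, 33→(33−6)÷3=9=i, 63→(63−6)÷3=19=s, 21→(21−6)÷3=5=e.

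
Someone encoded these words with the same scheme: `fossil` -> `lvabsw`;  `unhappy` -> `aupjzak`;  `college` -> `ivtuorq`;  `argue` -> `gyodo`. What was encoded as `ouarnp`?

Letter i (0-indexed) is shifted by i+6, so successive shifts are 6, 7, 8, ….
Undoing it on ouarnp: o−6=i, u−7=n, a−8=s, r−9=i, n−10=d, p−11=e.

inside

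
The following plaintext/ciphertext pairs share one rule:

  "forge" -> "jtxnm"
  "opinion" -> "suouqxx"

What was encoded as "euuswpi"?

In forge: f→j is +4, o→t is +5, r→x is +6, g→n is +7 — the shift increases by 1 each position. The shift increases by 1 at each position, starting from +4: 4, 5, 6, ….
Undoing it on euuswpi: e−4=a, u−5=p, u−6=o, s−7=l, w−8=o, p−9=g, i−10=y.

apology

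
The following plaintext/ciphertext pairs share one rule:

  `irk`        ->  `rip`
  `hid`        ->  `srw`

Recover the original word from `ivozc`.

relax

Each pair mirrors across the alphabet (i↔r, r↔i, k↔p): positions sum to 25. Each letter is replaced by its mirror in the alphabet: a↔z, b↔y, c↔x, and so on (the Atbash cipher).
Decoding ivozc: i↔r, v↔e, o↔l, z↔a, c↔x.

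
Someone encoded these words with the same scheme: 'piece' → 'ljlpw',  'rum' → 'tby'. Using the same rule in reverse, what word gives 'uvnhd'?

wagon

The output letters match the input read backwards, each shifted +7: piece reversed is eceip. Two steps: reverse the string, then apply a Caesar shift of +7.
Decoding uvnhd: shift back: u−7=n, v−7=o, n−7=g, h−7=a, d−7=w → nogaw; then reverse → wagon.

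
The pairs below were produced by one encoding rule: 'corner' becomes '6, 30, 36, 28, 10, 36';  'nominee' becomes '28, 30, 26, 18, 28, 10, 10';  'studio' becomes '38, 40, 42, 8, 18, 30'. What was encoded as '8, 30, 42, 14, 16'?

c(#3)→6 and o(#15)→30: differences scale by 2, so n = 2·pos + 0. Each letter becomes 2×(its alphabet position, a=1..z=26).
Undoing it on 8, 30, 42, 14, 16: 8→(8−0)÷2=4=d, 30→(30−0)÷2=15=o, 42→(42−0)÷2=21=u, 14→(14−0)÷2=7=g, 16→(16−0)÷2=8=h.

dough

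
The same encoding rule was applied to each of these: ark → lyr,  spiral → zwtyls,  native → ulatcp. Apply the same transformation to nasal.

ulzls

The shift depends on letter class: consonant r→y is +7, but vowel a→l is +11. Two shifts are in play — +11 for a/e/i/o/u, +7 for every other letter.
Applying it to nasal: n(cons)+7=u, a(vowel)+11=l, s(cons)+7=z, a(vowel)+11=l, l(cons)+7=s.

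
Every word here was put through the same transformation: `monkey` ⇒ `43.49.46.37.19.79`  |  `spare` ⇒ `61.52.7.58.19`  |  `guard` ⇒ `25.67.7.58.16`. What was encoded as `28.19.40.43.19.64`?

Each letter becomes 3×(its alphabet position, a=1..z=26) + 4.
Reversing it on 28.19.40.43.19.64: 28→(28−4)÷3=8=h, 19→(19−4)÷3=5=e, 40→(40−4)÷3=12=l, 43→(43−4)÷3=13=m, 19→(19−4)÷3=5=e, 64→(64−4)÷3=20=t.

helmet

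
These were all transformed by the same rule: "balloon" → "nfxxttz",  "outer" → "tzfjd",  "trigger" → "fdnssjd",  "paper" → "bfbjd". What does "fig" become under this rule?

The shift depends on letter class: consonant b→n is +12, but vowel a→f is +5. Two shifts are in play — +5 for a/e/i/o/u, +12 for every other letter.
On fig: f(cons)+12=r, i(vowel)+5=n, g(cons)+12=s.

rns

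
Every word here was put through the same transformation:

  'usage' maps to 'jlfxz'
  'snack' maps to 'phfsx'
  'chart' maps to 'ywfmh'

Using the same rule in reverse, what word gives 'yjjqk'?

The output letters match the input read backwards, each shifted +5: usage reversed is egasu. Two steps: reverse the string, then apply a Caesar shift of +5.
Decoding yjjqk: shift back: y−5=t, j−5=e, j−5=e, q−5=l, k−5=f → teelf; then reverse → fleet.

fleet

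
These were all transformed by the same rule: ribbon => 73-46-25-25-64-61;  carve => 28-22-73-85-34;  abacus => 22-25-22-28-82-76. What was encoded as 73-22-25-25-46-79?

r(#18)→73 and i(#9)→46: differences scale by 3, so n = 3·pos + 19. Each letter becomes 3×(its alphabet position, a=1..z=26) + 19.
Decoding 73-22-25-25-46-79: 73→(73−19)÷3=18=r, 22→(22−19)÷3=1=a, 25→(25−19)÷3=2=b, 25→(25−19)÷3=2=b, 46→(46−19)÷3=9=i, 79→(79−19)÷3=20=t.

rabbit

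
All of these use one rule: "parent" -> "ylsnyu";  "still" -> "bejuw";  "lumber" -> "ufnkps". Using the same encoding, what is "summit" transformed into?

Shifts by position in parent: pos 0: p→y (+9), pos 1: a→l (+11), pos 2: r→s (+1), pos 3: e→n (+9), pos 4: n→y (+11), pos 5: t→u (+1) — repeating every 3. A repeating key of period 3 is used — shifts +9, +11, +1 over and over.
Applying it to summit: s+9=b, u+11=f, m+1=n, m+9=v, i+11=t, t+1=u.

bfnvtu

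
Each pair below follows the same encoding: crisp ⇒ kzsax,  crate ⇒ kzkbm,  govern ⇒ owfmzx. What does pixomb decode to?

It's a Vigenère-style cipher with numeric key [8,8,10]: position i shifts by key[i mod 3].
Undoing it on pixomb: p−8=h, i−8=a, x−10=n, o−8=g, m−8=e, b−10=r.

hanger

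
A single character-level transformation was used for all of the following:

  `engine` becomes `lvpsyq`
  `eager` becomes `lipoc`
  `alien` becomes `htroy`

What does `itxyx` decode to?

bloom

In engine: e→l is +7, n→v is +8, g→p is +9, i→s is +10 — the shift increases by 1 each position. Each letter shifts forward by (position + 7), i.e. 7, 8, 9, … — the shift grows by one for each successive letter.
Reversing it on itxyx: i−7=b, t−8=l, x−9=o, y−10=o, x−11=m.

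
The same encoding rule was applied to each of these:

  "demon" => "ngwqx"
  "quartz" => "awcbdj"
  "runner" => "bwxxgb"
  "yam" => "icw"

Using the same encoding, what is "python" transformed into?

zidrqx

The shift depends on letter class: consonant d→n is +10, but vowel e→g is +2. Two shifts are in play — +2 for a/e/i/o/u, +10 for every other letter.
For python: p(cons)+10=z, y(cons)+10=i, t(cons)+10=d, h(cons)+10=r, o(vowel)+2=q, n(cons)+10=x.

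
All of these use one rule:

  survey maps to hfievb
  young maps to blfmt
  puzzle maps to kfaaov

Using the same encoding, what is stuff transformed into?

hgfuu

Each pair mirrors across the alphabet (s↔h, u↔f, r↔i): positions sum to 25. Letters are reflected about the middle of the alphabet (position → 25−position): Atbash.
On stuff: s↔h, t↔g, u↔f, f↔u, f↔u.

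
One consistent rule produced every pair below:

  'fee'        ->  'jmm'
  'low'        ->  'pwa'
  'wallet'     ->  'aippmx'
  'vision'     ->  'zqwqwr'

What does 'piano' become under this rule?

The shift depends on letter class: consonant f→j is +4, but vowel e→m is +8. Two shifts are in play — +8 for a/e/i/o/u, +4 for every other letter.
Applying it to piano: p(cons)+4=t, i(vowel)+8=q, a(vowel)+8=i, n(cons)+4=r, o(vowel)+8=w.

tqirw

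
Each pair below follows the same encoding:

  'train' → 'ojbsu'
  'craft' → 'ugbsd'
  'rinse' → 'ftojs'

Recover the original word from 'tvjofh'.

genius

Two steps: reverse the string, then apply a Caesar shift of +1.
Reversing it on tvjofh: shift back: t−1=s, v−1=u, j−1=i, o−1=n, f−1=e, h−1=g → suineg; then reverse → genius.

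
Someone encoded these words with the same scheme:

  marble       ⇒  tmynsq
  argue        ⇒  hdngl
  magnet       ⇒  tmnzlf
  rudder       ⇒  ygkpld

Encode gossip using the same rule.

Shifts by position in marble: pos 0: m→t (+7), pos 1: a→m (+12), pos 2: r→y (+7), pos 3: b→n (+12) — repeating every 2. A repeating key of period 2 is used — shifts +7, +12 over and over.
On gossip: g+7=n, o+12=a, s+7=z, s+12=e, i+7=p, p+12=b.

nazepb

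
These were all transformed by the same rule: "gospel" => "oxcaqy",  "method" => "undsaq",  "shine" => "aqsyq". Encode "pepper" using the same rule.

xnzaqe

The shift increases by 1 at each position, starting from +8: 8, 9, 10, ….
On pepper: p+8=x, e+9=n, p+10=z, p+11=a, e+12=q, r+13=e.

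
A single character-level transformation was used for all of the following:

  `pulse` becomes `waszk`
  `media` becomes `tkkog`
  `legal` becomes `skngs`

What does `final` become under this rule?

The shift depends on letter class: consonant p→w is +7, but vowel u→a is +6. Vowels shift forward by 6 and consonants shift forward by 7.
Applying it to final: f(cons)+7=m, i(vowel)+6=o, n(cons)+7=u, a(vowel)+6=g, l(cons)+7=s.

mougs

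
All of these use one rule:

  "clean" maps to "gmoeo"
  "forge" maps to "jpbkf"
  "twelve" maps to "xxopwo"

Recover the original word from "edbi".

acre

Shifts by position in clean: pos 0: c→g (+4), pos 1: l→m (+1), pos 2: e→o (+10), pos 3: a→e (+4), pos 4: n→o (+1) — repeating every 3. The shifts repeat in a cycle of length 3: positions 0,1,… shift by +4, +1, +10, then the pattern repeats.
Undoing it on edbi: e−4=a, d−1=c, b−10=r, i−4=e.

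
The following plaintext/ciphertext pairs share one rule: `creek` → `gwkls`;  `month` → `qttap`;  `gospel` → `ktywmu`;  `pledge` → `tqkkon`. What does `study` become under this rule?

wyakg

In creek: c→g is +4, r→w is +5, e→k is +6, e→l is +7 — the shift increases by 1 each position. The shift increases by 1 at each position, starting from +4: 4, 5, 6, ….
Applying it to study: s+4=w, t+5=y, u+6=a, d+7=k, y+8=g.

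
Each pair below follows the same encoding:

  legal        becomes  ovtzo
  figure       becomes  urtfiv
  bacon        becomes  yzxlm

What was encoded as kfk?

Each pair mirrors across the alphabet (l↔o, e↔v, g↔t): positions sum to 25. This is the alphabet-reversal cipher (Atbash): a becomes z, b becomes y, etc.
Decoding kfk: k↔p, f↔u, k↔p.

pup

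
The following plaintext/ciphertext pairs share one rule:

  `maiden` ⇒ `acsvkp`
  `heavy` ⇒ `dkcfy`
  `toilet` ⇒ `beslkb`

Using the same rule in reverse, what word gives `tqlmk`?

pulse

m(12)→a(0) and a(0)→c(2) fit y≡15x+2 (mod 26); the inverse of 15 mod 26 is 7. Each letter's alphabet position (a=0..z=25) is mapped through 15·x+2 mod 26 — an affine cipher.
Reversing it on tqlmk: t(19)→7·(19−2)≡15=p; q(16)→7·(16−2)≡20=u; l(11)→7·(11−2)≡11=l; m(12)→7·(12−2)≡18=s; k(10)→7·(10−2)≡4=e (all mod 26).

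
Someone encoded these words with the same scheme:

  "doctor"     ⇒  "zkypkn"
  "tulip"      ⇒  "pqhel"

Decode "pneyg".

trick

Compare letters: d→z is +22, o→k is +22, c→y is +22 — a constant shift. It's a constant shift of +22 (ROT22).
Decoding pneyg: p−22=t, n−22=r, e−22=i, y−22=c, g−22=k.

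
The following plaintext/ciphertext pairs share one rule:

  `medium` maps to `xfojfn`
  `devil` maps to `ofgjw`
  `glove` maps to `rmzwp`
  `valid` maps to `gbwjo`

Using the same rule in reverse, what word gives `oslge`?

draft

Shifts by position in medium: pos 0: m→x (+11), pos 1: e→f (+1), pos 2: d→o (+11), pos 3: i→j (+1) — repeating every 2. A repeating key of period 2 is used — shifts +11, +1 over and over.
Decoding oslge: o−11=d, s−1=r, l−11=a, g−1=f, e−11=t.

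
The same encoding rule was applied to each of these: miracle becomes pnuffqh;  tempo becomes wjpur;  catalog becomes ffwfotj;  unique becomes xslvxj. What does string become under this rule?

vyunql

Shifts by position in miracle: pos 0: m→p (+3), pos 1: i→n (+5), pos 2: r→u (+3), pos 3: a→f (+5) — repeating every 2. The shifts repeat in a cycle of length 2: positions 0,1,… shift by +3, +5, then the pattern repeats.
On string: s+3=v, t+5=y, r+3=u, i+5=n, n+3=q, g+5=l.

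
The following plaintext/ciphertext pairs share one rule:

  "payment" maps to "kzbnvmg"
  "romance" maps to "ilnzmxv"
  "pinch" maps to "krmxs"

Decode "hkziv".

spare

Each pair mirrors across the alphabet (p↔k, a↔z, y↔b): positions sum to 25. Letters are reflected about the middle of the alphabet (position → 25−position): Atbash.
Reversing it on hkziv: h↔s, k↔p, z↔a, i↔r, v↔e.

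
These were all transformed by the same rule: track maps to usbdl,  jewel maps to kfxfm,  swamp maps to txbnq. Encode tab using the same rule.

ubc

This is a Caesar cipher with shift 1.
Applying it to tab: t+1=u, a+1=b, b+1=c.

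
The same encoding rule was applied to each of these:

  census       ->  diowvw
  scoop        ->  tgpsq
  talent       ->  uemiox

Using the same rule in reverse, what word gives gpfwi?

Shifts by position in census: pos 0: c→d (+1), pos 1: e→i (+4), pos 2: n→o (+1), pos 3: s→w (+4) — repeating every 2. The shifts repeat in a cycle of length 2: positions 0,1,… shift by +1, +4, then the pattern repeats.
Undoing it on gpfwi: g−1=f, p−4=l, f−1=e, w−4=s, i−1=h.

flesh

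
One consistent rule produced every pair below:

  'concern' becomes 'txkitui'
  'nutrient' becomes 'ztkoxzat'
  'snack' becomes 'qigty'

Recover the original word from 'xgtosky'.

The output letters match the input read backwards, each shifted +6: concern reversed is nrecnoc. The word is reversed, then every letter is shifted forward by 6.
Undoing it on xgtosky: shift back: x−6=r, g−6=a, t−6=n, o−6=i, s−6=m, k−6=e, y−6=s → ranimes; then reverse → seminar.

seminar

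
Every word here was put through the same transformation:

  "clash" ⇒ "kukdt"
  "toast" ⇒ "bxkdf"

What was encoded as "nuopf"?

In clash: c→k is +8, l→u is +9, a→k is +10, s→d is +11 — the shift increases by 1 each position. Each letter shifts forward by (position + 8), i.e. 8, 9, 10, … — the shift grows by one for each successive letter.
Decoding nuopf: n−8=f, u−9=l, o−10=e, p−11=e, f−12=t.

fleet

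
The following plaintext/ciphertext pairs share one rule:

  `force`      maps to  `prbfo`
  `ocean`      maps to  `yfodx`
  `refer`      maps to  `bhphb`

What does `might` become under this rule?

wlqkd

Shifts by position in force: pos 0: f→p (+10), pos 1: o→r (+3), pos 2: r→b (+10), pos 3: c→f (+3) — repeating every 2. The shifts repeat in a cycle of length 2: positions 0,1,… shift by +10, +3, then the pattern repeats.
On might: m+10=w, i+3=l, g+10=q, h+3=k, t+10=d.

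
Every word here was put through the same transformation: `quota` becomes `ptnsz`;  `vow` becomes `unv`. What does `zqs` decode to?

art

Compare letters: q→p is +25, u→t is +25, o→n is +25 — a constant shift. Every letter moves 25 places later in the alphabet, wrapping around z→a.
Undoing it on zqs: z−25=a, q−25=r, s−25=t.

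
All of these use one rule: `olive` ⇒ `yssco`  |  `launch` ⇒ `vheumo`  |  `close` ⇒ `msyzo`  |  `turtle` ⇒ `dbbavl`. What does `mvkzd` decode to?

A repeating key of period 2 is used — shifts +10, +7 over and over.
Reversing it on mvkzd: m−10=c, v−7=o, k−10=a, z−7=s, d−10=t.

coast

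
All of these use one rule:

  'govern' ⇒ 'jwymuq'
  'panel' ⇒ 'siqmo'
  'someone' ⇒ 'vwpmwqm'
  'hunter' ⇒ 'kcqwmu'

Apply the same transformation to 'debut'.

gmecw

The shift depends on letter class: consonant g→j is +3, but vowel o→w is +8. The rule splits by letter class: vowels +8, consonants +3.
Applying it to debut: d(cons)+3=g, e(vowel)+8=m, b(cons)+3=e, u(vowel)+8=c, t(cons)+3=w.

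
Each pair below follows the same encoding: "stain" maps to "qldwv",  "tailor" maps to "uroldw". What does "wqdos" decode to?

plant

The output letters match the input read backwards, each shifted +3: stain reversed is niats. The word is reversed, then every letter is shifted forward by 3.
Undoing it on wqdos: shift back: w−3=t, q−3=n, d−3=a, o−3=l, s−3=p → tnalp; then reverse → plant.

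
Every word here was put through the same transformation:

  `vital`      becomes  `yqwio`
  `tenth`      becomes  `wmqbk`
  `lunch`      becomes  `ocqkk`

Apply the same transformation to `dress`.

gzhav

Shifts by position in vital: pos 0: v→y (+3), pos 1: i→q (+8), pos 2: t→w (+3), pos 3: a→i (+8) — repeating every 2. It's a Vigenère-style cipher with numeric key [3,8]: position i shifts by key[i mod 2].
For dress: d+3=g, r+8=z, e+3=h, s+8=a, s+3=v.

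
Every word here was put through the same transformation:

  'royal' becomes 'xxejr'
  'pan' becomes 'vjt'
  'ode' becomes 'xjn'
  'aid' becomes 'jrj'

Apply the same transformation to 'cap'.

ijv

The rule splits by letter class: vowels +9, consonants +6.
On cap: c(cons)+6=i, a(vowel)+9=j, p(cons)+6=v.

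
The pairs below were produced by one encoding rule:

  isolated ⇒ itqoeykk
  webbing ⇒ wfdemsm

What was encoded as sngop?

In isolated: i→i is +0, s→t is +1, o→q is +2, l→o is +3 — the shift increases by 1 each position. Each letter shifts forward by its position index (0, 1, 2, …) — the shift grows by one for each successive letter.
Reversing it on sngop: s−0=s, n−1=m, g−2=e, o−3=l, p−4=l.

smell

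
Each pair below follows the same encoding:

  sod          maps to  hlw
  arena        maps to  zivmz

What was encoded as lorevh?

olives

Each letter is replaced by its mirror in the alphabet: a↔z, b↔y, c↔x, and so on (the Atbash cipher).
Undoing it on lorevh: l↔o, o↔l, r↔i, e↔v, v↔e, h↔s.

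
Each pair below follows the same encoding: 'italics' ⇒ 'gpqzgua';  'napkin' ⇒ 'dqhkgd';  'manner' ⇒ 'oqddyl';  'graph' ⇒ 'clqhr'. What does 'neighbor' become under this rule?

dygcrfsl

i(8)→g(6) and t(19)→p(15) fit y≡15x+16 (mod 26); the inverse of 15 mod 26 is 7. Each letter's alphabet position (a=0..z=25) is mapped through 15·x+16 mod 26 — an affine cipher.
On neighbor: n(13)→15·13+16≡3=d; e(4)→15·4+16≡24=y; i(8)→15·8+16≡6=g; g(6)→15·6+16≡2=c; h(7)→15·7+16≡17=r; b(1)→15·1+16≡5=f; o(14)→15·14+16≡18=s; r(17)→15·17+16≡11=l (all mod 26).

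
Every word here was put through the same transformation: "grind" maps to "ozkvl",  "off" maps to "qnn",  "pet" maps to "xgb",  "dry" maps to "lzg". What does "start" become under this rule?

The shift depends on letter class: consonant g→o is +8, but vowel i→k is +2. The rule splits by letter class: vowels +2, consonants +8.
On start: s(cons)+8=a, t(cons)+8=b, a(vowel)+2=c, r(cons)+8=z, t(cons)+8=b.

abczb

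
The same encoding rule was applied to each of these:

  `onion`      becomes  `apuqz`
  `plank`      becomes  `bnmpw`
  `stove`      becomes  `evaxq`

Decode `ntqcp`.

Shifts by position in onion: pos 0: o→a (+12), pos 1: n→p (+2), pos 2: i→u (+12), pos 3: o→q (+2) — repeating every 2. A repeating key of period 2 is used — shifts +12, +2 over and over.
Undoing it on ntqcp: n−12=b, t−2=r, q−12=e, c−2=a, p−12=d.

bread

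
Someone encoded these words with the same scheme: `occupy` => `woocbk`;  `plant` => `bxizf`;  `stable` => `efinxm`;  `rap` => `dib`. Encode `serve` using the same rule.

The shift depends on letter class: consonant c→o is +12, but vowel o→w is +8. Two shifts are in play — +8 for a/e/i/o/u, +12 for every other letter.
For serve: s(cons)+12=e, e(vowel)+8=m, r(cons)+12=d, v(cons)+12=h, e(vowel)+8=m.

emdhm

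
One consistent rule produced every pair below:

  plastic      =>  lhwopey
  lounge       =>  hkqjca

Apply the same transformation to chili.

Every letter moves 22 places later in the alphabet, wrapping around z→a.
Applying it to chili: c+22=y, h+22=d, i+22=e, l+22=h, i+22=e.

ydehe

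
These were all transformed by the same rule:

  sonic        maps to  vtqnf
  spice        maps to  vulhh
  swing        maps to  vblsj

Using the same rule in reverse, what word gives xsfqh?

uncle

Shifts by position in sonic: pos 0: s→v (+3), pos 1: o→t (+5), pos 2: n→q (+3), pos 3: i→n (+5) — repeating every 2. It's a Vigenère-style cipher with numeric key [3,5]: position i shifts by key[i mod 2].
Reversing it on xsfqh: x−3=u, s−5=n, f−3=c, q−5=l, h−3=e.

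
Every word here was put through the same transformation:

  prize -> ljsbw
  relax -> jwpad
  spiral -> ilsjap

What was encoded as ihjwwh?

street

p(15)→l(11) and r(17)→j(9) fit y≡25x+0 (mod 26); the inverse of 25 mod 26 is 25. Each letter's alphabet position (a=0..z=25) is mapped through 25·x+0 mod 26 — an affine cipher.
Decoding ihjwwh: i(8)→25·(8−0)≡18=s; h(7)→25·(7−0)≡19=t; j(9)→25·(9−0)≡17=r; w(22)→25·(22−0)≡4=e; w(22)→25·(22−0)≡4=e; h(7)→25·(7−0)≡19=t (all mod 26).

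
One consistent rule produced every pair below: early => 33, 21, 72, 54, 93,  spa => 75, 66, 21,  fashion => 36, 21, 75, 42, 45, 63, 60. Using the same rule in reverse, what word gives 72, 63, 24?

e(#5)→33 and a(#1)→21: differences scale by 3, so n = 3·pos + 18. Each letter becomes 3×(its alphabet position, a=1..z=26) + 18.
Decoding 72, 63, 24: 72→(72−18)÷3=18=r, 63→(63−18)÷3=15=o, 24→(24−18)÷3=2=b.

rob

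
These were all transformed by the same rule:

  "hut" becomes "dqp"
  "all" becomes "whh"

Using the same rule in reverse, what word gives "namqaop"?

request

Compare letters: h→d is +22, u→q is +22, t→p is +22 — a constant shift. This is a Caesar cipher with shift 22.
Undoing it on namqaop: n−22=r, a−22=e, m−22=q, q−22=u, a−22=e, o−22=s, p−22=t.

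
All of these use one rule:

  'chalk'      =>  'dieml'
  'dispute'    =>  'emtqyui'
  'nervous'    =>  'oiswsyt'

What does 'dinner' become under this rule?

emoois

The shift depends on letter class: consonant c→d is +1, but vowel a→e is +4. Vowels shift forward by 4 and consonants shift forward by 1.
For dinner: d(cons)+1=e, i(vowel)+4=m, n(cons)+1=o, n(cons)+1=o, e(vowel)+4=i, r(cons)+1=s.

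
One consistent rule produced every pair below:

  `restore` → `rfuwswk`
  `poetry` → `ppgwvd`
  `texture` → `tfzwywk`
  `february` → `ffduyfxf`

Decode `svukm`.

sushi

In restore: r→r is +0, e→f is +1, s→u is +2, t→w is +3 — the shift increases by 1 each position. The shift increases by 1 at each position, starting from +0: 0, 1, 2, ….
Undoing it on svukm: s−0=s, v−1=u, u−2=s, k−3=h, m−4=i.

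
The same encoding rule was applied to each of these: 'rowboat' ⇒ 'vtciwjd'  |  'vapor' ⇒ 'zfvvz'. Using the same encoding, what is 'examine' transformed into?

In rowboat: r→v is +4, o→t is +5, w→c is +6, b→i is +7 — the shift increases by 1 each position. Each letter shifts forward by (position + 4), i.e. 4, 5, 6, … — the shift grows by one for each successive letter.
Applying it to examine: e+4=i, x+5=c, a+6=g, m+7=t, i+8=q, n+9=w, e+10=o.

icgtqwo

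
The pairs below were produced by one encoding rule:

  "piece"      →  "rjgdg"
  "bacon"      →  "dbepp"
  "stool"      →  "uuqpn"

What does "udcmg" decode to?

scale

Shifts by position in piece: pos 0: p→r (+2), pos 1: i→j (+1), pos 2: e→g (+2), pos 3: c→d (+1) — repeating every 2. The shifts repeat in a cycle of length 2: positions 0,1,… shift by +2, +1, then the pattern repeats.
Undoing it on udcmg: u−2=s, d−1=c, c−2=a, m−1=l, g−2=e.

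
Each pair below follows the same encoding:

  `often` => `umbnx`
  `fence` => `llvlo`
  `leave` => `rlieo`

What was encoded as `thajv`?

In often: o→u is +6, f→m is +7, t→b is +8, e→n is +9 — the shift increases by 1 each position. The shift increases by 1 at each position, starting from +6: 6, 7, 8, ….
Undoing it on thajv: t−6=n, h−7=a, a−8=s, j−9=a, v−10=l.

nasal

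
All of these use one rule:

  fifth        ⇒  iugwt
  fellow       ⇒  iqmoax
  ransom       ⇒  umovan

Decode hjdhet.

excess

Shifts by position in fifth: pos 0: f→i (+3), pos 1: i→u (+12), pos 2: f→g (+1), pos 3: t→w (+3), pos 4: h→t (+12) — repeating every 3. A repeating key of period 3 is used — shifts +3, +12, +1 over and over.
Undoing it on hjdhet: h−3=e, j−12=x, d−1=c, h−3=e, e−12=s, t−1=s.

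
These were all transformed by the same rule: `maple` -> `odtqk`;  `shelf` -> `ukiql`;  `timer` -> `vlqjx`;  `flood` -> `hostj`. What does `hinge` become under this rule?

jlrlk

In maple: m→o is +2, a→d is +3, p→t is +4, l→q is +5 — the shift increases by 1 each position. Letter i (0-indexed) is shifted by i+2, so successive shifts are 2, 3, 4, ….
For hinge: h+2=j, i+3=l, n+4=r, g+5=l, e+6=k.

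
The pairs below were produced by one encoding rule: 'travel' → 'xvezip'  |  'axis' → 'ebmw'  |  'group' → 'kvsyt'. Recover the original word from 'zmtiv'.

Each letter is shifted forward by 4 in the alphabet (a Caesar shift of +4).
Decoding zmtiv: z−4=v, m−4=i, t−4=p, i−4=e, v−4=r.

viper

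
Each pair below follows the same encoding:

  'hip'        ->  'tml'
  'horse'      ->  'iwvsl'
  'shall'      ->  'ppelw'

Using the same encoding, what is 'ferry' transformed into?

The word is reversed, then every letter is shifted forward by 4.
Applying it to ferry: reverse → yrref; then shift: y+4=c, r+4=v, r+4=v, e+4=i, f+4=j.

cvvij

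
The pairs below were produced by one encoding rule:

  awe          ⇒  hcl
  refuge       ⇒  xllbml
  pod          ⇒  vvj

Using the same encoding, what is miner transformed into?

The shift depends on letter class: consonant w→c is +6, but vowel a→h is +7. Vowels shift forward by 7 and consonants shift forward by 6.
On miner: m(cons)+6=s, i(vowel)+7=p, n(cons)+6=t, e(vowel)+7=l, r(cons)+6=x.

sptlx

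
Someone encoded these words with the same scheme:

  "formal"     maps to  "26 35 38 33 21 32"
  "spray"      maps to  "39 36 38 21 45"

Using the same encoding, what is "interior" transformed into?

f is letter #6 and maps to 26: an offset of 20. The number is (letter's place in the alphabet, a=1) + 20.
Applying it to interior: i=9→29, n=14→34, t=20→40, e=5→25, r=18→38, i=9→29, o=15→35, r=18→38.

29 34 40 25 38 29 35 38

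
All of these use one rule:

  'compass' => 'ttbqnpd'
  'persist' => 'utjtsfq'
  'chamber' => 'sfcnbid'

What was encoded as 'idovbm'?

The output letters match the input read backwards, each shifted +1: compass reversed is ssapmoc. Two steps: reverse the string, then apply a Caesar shift of +1.
Decoding idovbm: shift back: i−1=h, d−1=c, o−1=n, v−1=u, b−1=a, m−1=l → hcnual; then reverse → launch.

launch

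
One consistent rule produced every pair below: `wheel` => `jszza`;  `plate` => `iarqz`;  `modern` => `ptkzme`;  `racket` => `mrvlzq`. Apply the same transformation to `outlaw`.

tfqarj

This is an affine cipher: with a=0,…,z=25, each position x becomes (15x+17) mod 26.
On outlaw: o(14)→15·14+17≡19=t; u(20)→15·20+17≡5=f; t(19)→15·19+17≡16=q; l(11)→15·11+17≡0=a; a(0)→15·0+17≡17=r; w(22)→15·22+17≡9=j (all mod 26).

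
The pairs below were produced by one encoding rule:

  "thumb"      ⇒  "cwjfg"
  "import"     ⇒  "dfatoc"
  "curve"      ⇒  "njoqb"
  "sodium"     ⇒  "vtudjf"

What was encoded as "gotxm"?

t(19)→c(2) and h(7)→w(22) fit y≡7x+25 (mod 26); the inverse of 7 mod 26 is 15. This is an affine cipher: with a=0,…,z=25, each position x becomes (7x+25) mod 26.
Reversing it on gotxm: g(6)→15·(6−25)≡1=b; o(14)→15·(14−25)≡17=r; t(19)→15·(19−25)≡14=o; x(23)→15·(23−25)≡22=w; m(12)→15·(12−25)≡13=n (all mod 26).

brown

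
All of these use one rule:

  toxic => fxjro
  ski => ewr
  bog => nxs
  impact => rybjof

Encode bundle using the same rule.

The shift depends on letter class: consonant t→f is +12, but vowel o→x is +9. The rule splits by letter class: vowels +9, consonants +12.
Applying it to bundle: b(cons)+12=n, u(vowel)+9=d, n(cons)+12=z, d(cons)+12=p, l(cons)+12=x, e(vowel)+9=n.

ndzpxn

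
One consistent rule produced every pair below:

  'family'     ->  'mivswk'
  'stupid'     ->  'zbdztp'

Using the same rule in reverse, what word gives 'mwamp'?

In family: f→m is +7, a→i is +8, m→v is +9, i→s is +10 — the shift increases by 1 each position. Letter i (0-indexed) is shifted by i+7, so successive shifts are 7, 8, 9, ….
Undoing it on mwamp: m−7=f, w−8=o, a−9=r, m−10=c, p−11=e.

force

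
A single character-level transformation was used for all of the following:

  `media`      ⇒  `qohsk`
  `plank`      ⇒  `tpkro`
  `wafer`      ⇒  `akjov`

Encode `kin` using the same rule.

The shift depends on letter class: consonant m→q is +4, but vowel e→o is +10. Vowels shift forward by 10 and consonants shift forward by 4.
For kin: k(cons)+4=o, i(vowel)+10=s, n(cons)+4=r.

osr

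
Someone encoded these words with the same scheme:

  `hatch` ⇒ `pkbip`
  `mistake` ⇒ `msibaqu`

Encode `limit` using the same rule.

bquqt

The output letters match the input read backwards, each shifted +8: hatch reversed is hctah. Two steps: reverse the string, then apply a Caesar shift of +8.
On limit: reverse → timil; then shift: t+8=b, i+8=q, m+8=u, i+8=q, l+8=t.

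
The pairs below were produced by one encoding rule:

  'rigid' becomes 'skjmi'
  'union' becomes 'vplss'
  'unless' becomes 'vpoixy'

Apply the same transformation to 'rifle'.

In rigid: r→s is +1, i→k is +2, g→j is +3, i→m is +4 — the shift increases by 1 each position. Each letter shifts forward by (position + 1), i.e. 1, 2, 3, … — the shift grows by one for each successive letter.
Applying it to rifle: r+1=s, i+2=k, f+3=i, l+4=p, e+5=j.

skipj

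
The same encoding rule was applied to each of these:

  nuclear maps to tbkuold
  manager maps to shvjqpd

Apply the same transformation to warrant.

chzakyf

In nuclear: n→t is +6, u→b is +7, c→k is +8, l→u is +9 — the shift increases by 1 each position. Each letter shifts forward by (position + 6), i.e. 6, 7, 8, … — the shift grows by one for each successive letter.
On warrant: w+6=c, a+7=h, r+8=z, r+9=a, a+10=k, n+11=y, t+12=f.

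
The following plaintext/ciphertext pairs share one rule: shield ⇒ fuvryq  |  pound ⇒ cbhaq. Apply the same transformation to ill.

Compare letters: s→f is +13, h→u is +13, i→v is +13 — a constant shift. It's a constant shift of +13 (ROT13).
On ill: i+13=v, l+13=y, l+13=y.

vyy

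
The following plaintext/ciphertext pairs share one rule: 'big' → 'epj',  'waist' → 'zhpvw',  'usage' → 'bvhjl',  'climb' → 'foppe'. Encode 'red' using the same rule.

ulg

The shift depends on letter class: consonant b→e is +3, but vowel i→p is +7. The rule splits by letter class: vowels +7, consonants +3.
For red: r(cons)+3=u, e(vowel)+7=l, d(cons)+3=g.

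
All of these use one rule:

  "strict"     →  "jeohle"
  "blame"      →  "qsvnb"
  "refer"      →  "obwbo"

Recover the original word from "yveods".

patrol

s(18)→j(9) and t(19)→e(4) fit y≡21x+21 (mod 26); the inverse of 21 mod 26 is 5. Treating letters as 0–25, the rule is x ↦ 21x + 21 (mod 26).
Reversing it on yveods: y(24)→5·(24−21)≡15=p; v(21)→5·(21−21)≡0=a; e(4)→5·(4−21)≡19=t; o(14)→5·(14−21)≡17=r; d(3)→5·(3−21)≡14=o; s(18)→5·(18−21)≡11=l (all mod 26).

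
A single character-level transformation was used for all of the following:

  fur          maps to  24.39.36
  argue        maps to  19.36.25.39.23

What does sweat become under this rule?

37.41.23.19.38

f is letter #6 and maps to 24: an offset of 18. The number is (letter's place in the alphabet, a=1) + 18.
On sweat: s=19→37, w=23→41, e=5→23, a=1→19, t=20→38.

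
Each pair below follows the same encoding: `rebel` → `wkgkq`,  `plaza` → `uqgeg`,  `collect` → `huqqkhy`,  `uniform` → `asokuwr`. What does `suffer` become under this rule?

The shift depends on letter class: consonant r→w is +5, but vowel e→k is +6. The rule splits by letter class: vowels +6, consonants +5.
On suffer: s(cons)+5=x, u(vowel)+6=a, f(cons)+5=k, f(cons)+5=k, e(vowel)+6=k, r(cons)+5=w.

xakkkw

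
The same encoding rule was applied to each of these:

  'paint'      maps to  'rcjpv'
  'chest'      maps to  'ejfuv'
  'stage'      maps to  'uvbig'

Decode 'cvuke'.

Shifts by position in paint: pos 0: p→r (+2), pos 1: a→c (+2), pos 2: i→j (+1), pos 3: n→p (+2), pos 4: t→v (+2) — repeating every 3. A repeating key of period 3 is used — shifts +2, +2, +1 over and over.
Reversing it on cvuke: c−2=a, v−2=t, u−1=t, k−2=i, e−2=c.

attic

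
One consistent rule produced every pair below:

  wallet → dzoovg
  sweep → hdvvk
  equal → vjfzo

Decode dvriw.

Each pair mirrors across the alphabet (w↔d, a↔z, l↔o): positions sum to 25. Each letter is replaced by its mirror in the alphabet: a↔z, b↔y, c↔x, and so on (the Atbash cipher).
Reversing it on dvriw: d↔w, v↔e, r↔i, i↔r, w↔d.

weird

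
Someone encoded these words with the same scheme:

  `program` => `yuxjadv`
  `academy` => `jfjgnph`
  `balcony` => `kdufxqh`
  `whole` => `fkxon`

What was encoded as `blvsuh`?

simple

Shifts by position in program: pos 0: p→y (+9), pos 1: r→u (+3), pos 2: o→x (+9), pos 3: g→j (+3) — repeating every 2. It's a Vigenère-style cipher with numeric key [9,3]: position i shifts by key[i mod 2].
Undoing it on blvsuh: b−9=s, l−3=i, v−9=m, s−3=p, u−9=l, h−3=e.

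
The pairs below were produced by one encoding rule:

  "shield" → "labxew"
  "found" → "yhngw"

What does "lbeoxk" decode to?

Compare letters: s→l is +19, h→a is +19, i→b is +19 — a constant shift. This is a Caesar cipher with shift 19.
Decoding lbeoxk: l−19=s, b−19=i, e−19=l, o−19=v, x−19=e, k−19=r.

silver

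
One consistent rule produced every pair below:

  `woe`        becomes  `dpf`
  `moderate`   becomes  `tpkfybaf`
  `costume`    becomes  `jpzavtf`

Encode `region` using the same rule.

yfnjpu

The shift depends on letter class: consonant w→d is +7, but vowel o→p is +1. Two shifts are in play — +1 for a/e/i/o/u, +7 for every other letter.
For region: r(cons)+7=y, e(vowel)+1=f, g(cons)+7=n, i(vowel)+1=j, o(vowel)+1=p, n(cons)+7=u.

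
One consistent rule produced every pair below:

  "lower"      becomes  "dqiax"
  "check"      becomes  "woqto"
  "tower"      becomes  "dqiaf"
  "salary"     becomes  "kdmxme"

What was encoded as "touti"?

Read the word backwards and shift each letter +12.
Reversing it on touti: shift back: t−12=h, o−12=c, u−12=i, t−12=h, i−12=w → hcihw; then reverse → which.

which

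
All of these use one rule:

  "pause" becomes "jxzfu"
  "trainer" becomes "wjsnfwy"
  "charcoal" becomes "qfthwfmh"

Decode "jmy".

The word is reversed, then every letter is shifted forward by 5.
Decoding jmy: shift back: j−5=e, m−5=h, y−5=t → eht; then reverse → the.

the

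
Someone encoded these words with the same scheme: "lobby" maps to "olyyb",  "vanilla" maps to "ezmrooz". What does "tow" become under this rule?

gld

Each pair mirrors across the alphabet (l↔o, o↔l, b↔y): positions sum to 25. Each letter is replaced by its mirror in the alphabet: a↔z, b↔y, c↔x, and so on (the Atbash cipher).
Applying it to tow: t↔g, o↔l, w↔d.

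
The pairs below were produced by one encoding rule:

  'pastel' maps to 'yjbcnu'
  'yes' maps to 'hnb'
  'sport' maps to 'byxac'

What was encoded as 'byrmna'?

spider

Compare letters: p→y is +9, a→j is +9, s→b is +9 — a constant shift. Every letter moves 9 places later in the alphabet, wrapping around z→a.
Reversing it on byrmna: b−9=s, y−9=p, r−9=i, m−9=d, n−9=e, a−9=r.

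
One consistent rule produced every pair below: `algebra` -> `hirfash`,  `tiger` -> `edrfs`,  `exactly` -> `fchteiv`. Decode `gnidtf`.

police

a(0)→h(7) and l(11)→i(8) fit y≡19x+7 (mod 26); the inverse of 19 mod 26 is 11. Each letter's alphabet position (a=0..z=25) is mapped through 19·x+7 mod 26 — an affine cipher.
Decoding gnidtf: g(6)→11·(6−7)≡15=p; n(13)→11·(13−7)≡14=o; i(8)→11·(8−7)≡11=l; d(3)→11·(3−7)≡8=i; t(19)→11·(19−7)≡2=c; f(5)→11·(5−7)≡4=e (all mod 26).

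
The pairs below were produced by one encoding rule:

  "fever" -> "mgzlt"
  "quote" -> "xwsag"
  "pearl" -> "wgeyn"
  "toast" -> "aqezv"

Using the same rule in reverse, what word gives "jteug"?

crane

The shifts repeat in a cycle of length 3: positions 0,1,… shift by +7, +2, +4, then the pattern repeats.
Undoing it on jteug: j−7=c, t−2=r, e−4=a, u−7=n, g−2=e.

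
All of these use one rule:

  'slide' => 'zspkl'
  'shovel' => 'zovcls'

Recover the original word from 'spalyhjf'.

literacy

Compare letters: s→z is +7, l→s is +7, i→p is +7 — a constant shift. Each letter is shifted forward by 7 in the alphabet (a Caesar shift of +7).
Undoing it on spalyhjf: s−7=l, p−7=i, a−7=t, l−7=e, y−7=r, h−7=a, j−7=c, f−7=y.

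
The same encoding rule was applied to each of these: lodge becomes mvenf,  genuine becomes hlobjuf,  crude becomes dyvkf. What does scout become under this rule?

tjpbu

Shifts by position in lodge: pos 0: l→m (+1), pos 1: o→v (+7), pos 2: d→e (+1), pos 3: g→n (+7) — repeating every 2. It's a Vigenère-style cipher with numeric key [1,7]: position i shifts by key[i mod 2].
On scout: s+1=t, c+7=j, o+1=p, u+7=b, t+1=u.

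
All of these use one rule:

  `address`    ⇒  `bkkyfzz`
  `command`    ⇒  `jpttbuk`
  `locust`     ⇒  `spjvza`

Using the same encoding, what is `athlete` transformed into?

Two shifts are in play — +1 for a/e/i/o/u, +7 for every other letter.
For athlete: a(vowel)+1=b, t(cons)+7=a, h(cons)+7=o, l(cons)+7=s, e(vowel)+1=f, t(cons)+7=a, e(vowel)+1=f.

baosfaf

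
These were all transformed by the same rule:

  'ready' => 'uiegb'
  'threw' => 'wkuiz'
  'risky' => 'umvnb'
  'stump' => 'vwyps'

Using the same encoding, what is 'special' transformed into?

vsifmeo

Two shifts are in play — +4 for a/e/i/o/u, +3 for every other letter.
For special: s(cons)+3=v, p(cons)+3=s, e(vowel)+4=i, c(cons)+3=f, i(vowel)+4=m, a(vowel)+4=e, l(cons)+3=o.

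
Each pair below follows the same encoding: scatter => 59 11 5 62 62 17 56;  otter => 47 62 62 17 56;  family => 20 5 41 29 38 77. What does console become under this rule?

s(#19)→59 and c(#3)→11: differences scale by 3, so n = 3·pos + 2. With a=1..z=26, the number is 3·pos + 2.
On console: c=3→11, o=15→47, n=14→44, s=19→59, o=15→47, l=12→38, e=5→17.

11 47 44 59 47 38 17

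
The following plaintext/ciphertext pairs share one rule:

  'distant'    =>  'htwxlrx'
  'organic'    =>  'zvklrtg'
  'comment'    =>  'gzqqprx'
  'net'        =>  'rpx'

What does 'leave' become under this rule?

The shift depends on letter class: consonant d→h is +4, but vowel i→t is +11. Vowels shift forward by 11 and consonants shift forward by 4.
On leave: l(cons)+4=p, e(vowel)+11=p, a(vowel)+11=l, v(cons)+4=z, e(vowel)+11=p.

pplzp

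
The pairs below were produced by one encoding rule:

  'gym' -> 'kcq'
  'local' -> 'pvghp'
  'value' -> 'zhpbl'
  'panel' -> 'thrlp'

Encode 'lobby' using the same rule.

pvffc

The shift depends on letter class: consonant g→k is +4, but vowel o→v is +7. Vowels shift forward by 7 and consonants shift forward by 4.
On lobby: l(cons)+4=p, o(vowel)+7=v, b(cons)+4=f, b(cons)+4=f, y(cons)+4=c.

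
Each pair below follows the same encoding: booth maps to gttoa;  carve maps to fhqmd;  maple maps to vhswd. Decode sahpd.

phase

b(1)→g(6) and o(14)→t(19) fit y≡25x+7 (mod 26); the inverse of 25 mod 26 is 25. This is an affine cipher: with a=0,…,z=25, each position x becomes (25x+7) mod 26.
Decoding sahpd: s(18)→25·(18−7)≡15=p; a(0)→25·(0−7)≡7=h; h(7)→25·(7−7)≡0=a; p(15)→25·(15−7)≡18=s; d(3)→25·(3−7)≡4=e (all mod 26).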